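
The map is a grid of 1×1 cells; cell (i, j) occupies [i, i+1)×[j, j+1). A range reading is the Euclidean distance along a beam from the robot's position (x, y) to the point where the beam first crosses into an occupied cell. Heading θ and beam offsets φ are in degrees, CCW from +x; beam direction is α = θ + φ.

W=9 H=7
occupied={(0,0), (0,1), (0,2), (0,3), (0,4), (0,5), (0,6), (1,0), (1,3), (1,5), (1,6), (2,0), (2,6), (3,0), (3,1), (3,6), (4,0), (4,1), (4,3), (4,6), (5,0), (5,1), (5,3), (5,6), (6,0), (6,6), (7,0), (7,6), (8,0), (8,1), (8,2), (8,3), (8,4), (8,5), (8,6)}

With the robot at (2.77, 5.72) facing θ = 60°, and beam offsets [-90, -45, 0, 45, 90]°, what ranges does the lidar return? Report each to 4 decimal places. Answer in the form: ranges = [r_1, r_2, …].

ranges = [3.4400, 1.0818, 0.3233, 0.2899, 0.5600]

beam 1: φ=-90°, α=330°
  direction (0.8660, -0.5000); cell (2,5); t to first gridline: x 0.2656, y 1.4400 (then +1.1547 / +2.0000)
    (3,5) via x @ 0.2656
    (4,5) via x @ 1.4203
    (4,4) via y @ 1.4400
    (5,4) via x @ 2.5750
    (5,3) via y @ 3.4400  # hit
  → r_1 = 3.4400
beam 2: φ=-45°, α=15°
  direction (0.9659, 0.2588); cell (2,5); t to first gridline: x 0.2381, y 1.0818 (then +1.0353 / +3.8637)
    (3,5) via x @ 0.2381
    (3,6) via y @ 1.0818  # hit
  → r_2 = 1.0818
beam 3: φ=0°, α=60°
  direction (0.5000, 0.8660); cell (2,5); t to first gridline: x 0.4600, y 0.3233 (then +2.0000 / +1.1547)
    (2,6) via y @ 0.3233  # hit
  → r_3 = 0.3233
beam 4: φ=45°, α=105°
  direction (-0.2588, 0.9659); cell (2,5); t to first gridline: x 2.9751, y 0.2899 (then +3.8637 / +1.0353)
    (2,6) via y @ 0.2899  # hit
  → r_4 = 0.2899
beam 5: φ=90°, α=150°
  direction (-0.8660, 0.5000); cell (2,5); t to first gridline: x 0.8891, y 0.5600 (then +1.1547 / +2.0000)
    (2,6) via y @ 0.5600  # hit
  → r_5 = 0.5600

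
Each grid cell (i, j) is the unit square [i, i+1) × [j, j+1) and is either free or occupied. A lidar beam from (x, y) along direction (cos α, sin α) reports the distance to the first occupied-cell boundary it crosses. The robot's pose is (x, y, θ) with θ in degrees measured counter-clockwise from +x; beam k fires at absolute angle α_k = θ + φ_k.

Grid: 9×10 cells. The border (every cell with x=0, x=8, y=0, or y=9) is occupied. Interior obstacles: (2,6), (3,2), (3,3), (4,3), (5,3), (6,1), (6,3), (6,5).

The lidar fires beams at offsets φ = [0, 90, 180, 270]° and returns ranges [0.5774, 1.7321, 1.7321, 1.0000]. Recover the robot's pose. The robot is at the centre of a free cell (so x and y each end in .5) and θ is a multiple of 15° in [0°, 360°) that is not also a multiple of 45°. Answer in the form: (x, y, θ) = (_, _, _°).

(x, y, θ) = (1.5, 2.5, 210°)

Enumerate (i+0.5, j+0.5, θ) over the 48 free cells and 16 admissible headings. For each, cast all 4 beams and compare to the given ranges.
  (6.5, 6.5, 150°): beam 1 = 5.0000 ≠ 0.5774 ✗
  (7.5, 7.5, 345°): beam 1 = 0.5176 ≠ 0.5774 ✗
  (1.5, 8.5, 120°): beam 2 = 0.5774 ≠ 1.7321 ✗
  (1.5, 4.5, 105°): beam 1 = 1.9319 ≠ 0.5774 ✗
  …
  (1.5, 2.5, 210°): r_1=0.5774, r_2=1.7321, r_3=1.7321, r_4=1.0000 — all match ✓
Unique over the lattice → pose = (1.5, 2.5, 210°).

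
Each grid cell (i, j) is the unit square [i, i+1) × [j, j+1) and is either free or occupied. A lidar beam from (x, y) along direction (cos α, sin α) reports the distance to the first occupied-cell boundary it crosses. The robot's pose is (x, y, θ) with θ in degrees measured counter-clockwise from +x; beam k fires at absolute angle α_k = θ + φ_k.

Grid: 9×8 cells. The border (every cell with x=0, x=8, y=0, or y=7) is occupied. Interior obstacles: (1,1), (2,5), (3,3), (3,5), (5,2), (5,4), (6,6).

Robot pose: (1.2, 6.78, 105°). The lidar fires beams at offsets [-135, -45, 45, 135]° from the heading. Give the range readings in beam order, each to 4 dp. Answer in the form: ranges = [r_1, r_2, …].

beam 1: φ=-135°, α=330°
  cosα=0.8660 sinα=-0.5000 | (1,6) | tMaxX 0.9238 tMaxY 1.5600 | tΔX 1.1547 tΔY 2.0000
    t=0.9238 [x] (2,6)
    t=1.5600 [y] (2,5) — stop
  → r_1 = 1.5600
beam 2: φ=-45°, α=60°
  cosα=0.5000 sinα=0.8660 | (1,6) | tMaxX 1.6000 tMaxY 0.2540 | tΔX 2.0000 tΔY 1.1547
    t=0.2540 [y] (1,7) — stop
  → r_2 = 0.2540
beam 3: φ=45°, α=150°
  cosα=-0.8660 sinα=0.5000 | (1,6) | tMaxX 0.2309 tMaxY 0.4400 | tΔX 1.1547 tΔY 2.0000
    t=0.2309 [x] (0,6) — stop
  → r_3 = 0.2309
beam 4: φ=135°, α=240°
  cosα=-0.5000 sinα=-0.8660 | (1,6) | tMaxX 0.4000 tMaxY 0.9007 | tΔX 2.0000 tΔY 1.1547
    t=0.4000 [x] (0,6) — stop
  → r_4 = 0.4000

ranges = [1.5600, 0.2540, 0.2309, 0.4000]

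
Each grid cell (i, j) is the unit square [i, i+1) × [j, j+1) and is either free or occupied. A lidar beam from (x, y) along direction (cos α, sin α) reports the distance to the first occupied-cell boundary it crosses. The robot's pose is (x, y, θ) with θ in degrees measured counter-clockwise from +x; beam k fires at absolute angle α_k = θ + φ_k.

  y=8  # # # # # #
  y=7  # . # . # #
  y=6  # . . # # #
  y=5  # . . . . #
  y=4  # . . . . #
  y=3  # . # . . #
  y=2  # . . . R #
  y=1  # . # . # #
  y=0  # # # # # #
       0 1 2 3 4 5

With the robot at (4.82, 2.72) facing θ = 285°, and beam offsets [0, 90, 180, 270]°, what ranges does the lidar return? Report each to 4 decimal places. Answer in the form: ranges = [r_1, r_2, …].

beam 1: φ=0°, α=285°
  direction (0.2588, -0.9659); cell (4,2); t to first gridline: x 0.6955, y 0.7454 (then +3.8637 / +1.0353)
    (5,2) via x @ 0.6955  # hit
  → r_1 = 0.6955
beam 2: φ=90°, α=15°
  direction (0.9659, 0.2588); cell (4,2); t to first gridline: x 0.1863, y 1.0818 (then +1.0353 / +3.8637)
    (5,2) via x @ 0.1863  # hit
  → r_2 = 0.1863
beam 3: φ=180°, α=105°
  direction (-0.2588, 0.9659); cell (4,2); t to first gridline: x 3.1682, y 0.2899 (then +3.8637 / +1.0353)
    (4,3) via y @ 0.2899
    (4,4) via y @ 1.3252
    (4,5) via y @ 2.3604
    (3,5) via x @ 3.1682
    (3,6) via y @ 3.3957  # hit
  → r_3 = 3.3957
beam 4: φ=270°, α=195°
  direction (-0.9659, -0.2588); cell (4,2); t to first gridline: x 0.8489, y 2.7819 (then +1.0353 / +3.8637)
    (3,2) via x @ 0.8489
    (2,2) via x @ 1.8842
    (2,1) via y @ 2.7819  # hit
  → r_4 = 2.7819

ranges = [0.6955, 0.1863, 3.3957, 2.7819]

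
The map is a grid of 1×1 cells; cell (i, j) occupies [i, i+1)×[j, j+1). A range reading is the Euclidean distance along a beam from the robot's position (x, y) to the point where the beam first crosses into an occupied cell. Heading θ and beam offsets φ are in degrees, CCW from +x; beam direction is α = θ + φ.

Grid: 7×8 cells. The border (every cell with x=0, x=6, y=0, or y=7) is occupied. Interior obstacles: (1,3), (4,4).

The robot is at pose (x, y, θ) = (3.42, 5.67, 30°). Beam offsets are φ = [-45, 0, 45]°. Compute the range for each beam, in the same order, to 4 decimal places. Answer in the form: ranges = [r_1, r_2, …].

ranges = [2.6710, 2.6600, 1.3769]

beam 1: φ=-45°, α=345°
  dir = (cos 345°, sin 345°) = (0.9659, -0.2588); from cell (3,5)
  next x-line at t=0.6005, next y-line at t=2.5887; Δt_x=1.0353, Δt_y=3.8637
    x: enter (4,5) at t=0.6005
    x: enter (5,5) at t=1.6357
    y: enter (5,4) at t=2.5887
    x: enter (6,4) at t=2.6710 ← occupied
  → r_1 = 2.6710
beam 2: φ=0°, α=30°
  dir = (cos 30°, sin 30°) = (0.8660, 0.5000); from cell (3,5)
  next x-line at t=0.6697, next y-line at t=0.6600; Δt_x=1.1547, Δt_y=2.0000
    y: enter (3,6) at t=0.6600
    x: enter (4,6) at t=0.6697
    x: enter (5,6) at t=1.8244
    y: enter (5,7) at t=2.6600 ← occupied
  → r_2 = 2.6600
beam 3: φ=45°, α=75°
  dir = (cos 75°, sin 75°) = (0.2588, 0.9659); from cell (3,5)
  next x-line at t=2.2409, next y-line at t=0.3416; Δt_x=3.8637, Δt_y=1.0353
    y: enter (3,6) at t=0.3416
    y: enter (3,7) at t=1.3769 ← occupied
  → r_3 = 1.3769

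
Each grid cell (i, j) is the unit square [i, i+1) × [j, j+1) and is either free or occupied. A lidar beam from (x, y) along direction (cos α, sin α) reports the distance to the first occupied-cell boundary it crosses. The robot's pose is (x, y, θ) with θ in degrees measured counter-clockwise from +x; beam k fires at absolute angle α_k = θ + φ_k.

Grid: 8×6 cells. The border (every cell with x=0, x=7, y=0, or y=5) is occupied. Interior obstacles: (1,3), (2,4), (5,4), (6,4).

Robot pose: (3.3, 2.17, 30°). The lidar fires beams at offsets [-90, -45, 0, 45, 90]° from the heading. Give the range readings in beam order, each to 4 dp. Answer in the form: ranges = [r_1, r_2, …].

ranges = [1.3510, 3.8305, 3.6600, 2.9298, 2.1131]

beam 1: φ=-90°, α=300°
  dir = (cos 300°, sin 300°) = (0.5000, -0.8660); from cell (3,2)
  next x-line at t=1.4000, next y-line at t=0.1963; Δt_x=2.0000, Δt_y=1.1547
    y: enter (3,1) at t=0.1963
    y: enter (3,0) at t=1.3510 ← occupied
  → r_1 = 1.3510
beam 2: φ=-45°, α=345°
  dir = (cos 345°, sin 345°) = (0.9659, -0.2588); from cell (3,2)
  next x-line at t=0.7247, next y-line at t=0.6568; Δt_x=1.0353, Δt_y=3.8637
    y: enter (3,1) at t=0.6568
    x: enter (4,1) at t=0.7247
    x: enter (5,1) at t=1.7600
    x: enter (6,1) at t=2.7952
    x: enter (7,1) at t=3.8305 ← occupied
  → r_2 = 3.8305
beam 3: φ=0°, α=30°
  dir = (cos 30°, sin 30°) = (0.8660, 0.5000); from cell (3,2)
  next x-line at t=0.8083, next y-line at t=1.6600; Δt_x=1.1547, Δt_y=2.0000
    x: enter (4,2) at t=0.8083
    y: enter (4,3) at t=1.6600
    x: enter (5,3) at t=1.9630
    x: enter (6,3) at t=3.1177
    y: enter (6,4) at t=3.6600 ← occupied
  → r_3 = 3.6600
beam 4: φ=45°, α=75°
  dir = (cos 75°, sin 75°) = (0.2588, 0.9659); from cell (3,2)
  next x-line at t=2.7046, next y-line at t=0.8593; Δt_x=3.8637, Δt_y=1.0353
    y: enter (3,3) at t=0.8593
    y: enter (3,4) at t=1.8946
    x: enter (4,4) at t=2.7046
    y: enter (4,5) at t=2.9298 ← occupied
  → r_4 = 2.9298
beam 5: φ=90°, α=120°
  dir = (cos 120°, sin 120°) = (-0.5000, 0.8660); from cell (3,2)
  next x-line at t=0.6000, next y-line at t=0.9584; Δt_x=2.0000, Δt_y=1.1547
    x: enter (2,2) at t=0.6000
    y: enter (2,3) at t=0.9584
    y: enter (2,4) at t=2.1131 ← occupied
  → r_5 = 2.1131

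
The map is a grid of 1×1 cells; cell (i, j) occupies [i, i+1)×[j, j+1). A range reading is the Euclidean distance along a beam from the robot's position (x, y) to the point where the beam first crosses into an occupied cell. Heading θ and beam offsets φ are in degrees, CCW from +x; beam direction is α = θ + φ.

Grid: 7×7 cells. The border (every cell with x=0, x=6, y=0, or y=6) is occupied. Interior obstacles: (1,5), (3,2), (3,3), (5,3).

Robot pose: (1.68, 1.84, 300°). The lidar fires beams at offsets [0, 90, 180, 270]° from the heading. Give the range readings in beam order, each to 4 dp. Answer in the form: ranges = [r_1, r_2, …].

beam 1: φ=0°, α=300°
  cosα=0.5000 sinα=-0.8660 | (1,1) | tMaxX 0.6400 tMaxY 0.9699 | tΔX 2.0000 tΔY 1.1547
    t=0.6400 [x] (2,1)
    t=0.9699 [y] (2,0) — stop
  → r_1 = 0.9699
beam 2: φ=90°, α=30°
  cosα=0.8660 sinα=0.5000 | (1,1) | tMaxX 0.3695 tMaxY 0.3200 | tΔX 1.1547 tΔY 2.0000
    t=0.3200 [y] (1,2)
    t=0.3695 [x] (2,2)
    t=1.5242 [x] (3,2) — stop
  → r_2 = 1.5242
beam 3: φ=180°, α=120°
  cosα=-0.5000 sinα=0.8660 | (1,1) | tMaxX 1.3600 tMaxY 0.1848 | tΔX 2.0000 tΔY 1.1547
    t=0.1848 [y] (1,2)
    t=1.3395 [y] (1,3)
    t=1.3600 [x] (0,3) — stop
  → r_3 = 1.3600
beam 4: φ=270°, α=210°
  cosα=-0.8660 sinα=-0.5000 | (1,1) | tMaxX 0.7852 tMaxY 1.6800 | tΔX 1.1547 tΔY 2.0000
    t=0.7852 [x] (0,1) — stop
  → r_4 = 0.7852

ranges = [0.9699, 1.5242, 1.3600, 0.7852]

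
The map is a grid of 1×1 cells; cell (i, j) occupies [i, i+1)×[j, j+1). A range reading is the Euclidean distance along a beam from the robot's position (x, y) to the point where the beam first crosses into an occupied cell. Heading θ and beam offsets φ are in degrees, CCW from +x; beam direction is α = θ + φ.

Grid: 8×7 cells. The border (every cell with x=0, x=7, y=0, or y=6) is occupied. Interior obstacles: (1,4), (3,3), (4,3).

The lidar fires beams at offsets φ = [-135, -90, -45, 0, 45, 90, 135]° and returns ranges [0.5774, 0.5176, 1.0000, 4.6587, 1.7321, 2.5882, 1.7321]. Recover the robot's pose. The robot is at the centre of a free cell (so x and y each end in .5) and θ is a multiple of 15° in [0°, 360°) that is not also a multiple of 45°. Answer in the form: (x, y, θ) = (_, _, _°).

(x, y, θ) = (2.5, 1.5, 15°)

The pose lattice has 27·16 = 432 candidates. Test each by forward raycasting.
  (2.5, 5.5, 345°): beam 1 = 1.0000 ≠ 0.5774 ✗
  (2.5, 3.5, 255°): beam 1 = 1.0000 ≠ 0.5774 ✗
  (6.5, 1.5, 30°): beam 1 = 0.5176 ≠ 0.5774 ✗
  (6.5, 2.5, 255°): beam 1 = 4.0415 ≠ 0.5774 ✗
  …
  (2.5, 1.5, 15°): r_1=0.5774, r_2=0.5176, r_3=1.0000, r_4=4.6587, r_5=1.7321, r_6=2.5882, r_7=1.7321 — all match ✓
No second candidate reproduces the full scan.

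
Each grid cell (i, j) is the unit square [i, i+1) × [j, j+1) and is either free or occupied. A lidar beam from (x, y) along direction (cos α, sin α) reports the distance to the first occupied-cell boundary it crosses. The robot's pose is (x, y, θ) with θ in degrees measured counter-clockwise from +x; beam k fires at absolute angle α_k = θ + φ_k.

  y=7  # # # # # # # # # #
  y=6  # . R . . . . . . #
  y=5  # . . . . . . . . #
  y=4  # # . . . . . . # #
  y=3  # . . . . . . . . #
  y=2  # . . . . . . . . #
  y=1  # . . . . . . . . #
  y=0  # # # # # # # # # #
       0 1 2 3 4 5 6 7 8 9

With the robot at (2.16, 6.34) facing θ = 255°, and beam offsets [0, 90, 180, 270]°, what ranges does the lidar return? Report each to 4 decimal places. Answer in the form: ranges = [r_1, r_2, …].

ranges = [1.3873, 6.0460, 0.6833, 1.2009]

beam 1: φ=0°, α=255°
  dir = (cos 255°, sin 255°) = (-0.2588, -0.9659); from cell (2,6)
  next x-line at t=0.6182, next y-line at t=0.3520; Δt_x=3.8637, Δt_y=1.0353
    y: enter (2,5) at t=0.3520
    x: enter (1,5) at t=0.6182
    y: enter (1,4) at t=1.3873 ← occupied
  → r_1 = 1.3873
beam 2: φ=90°, α=345°
  dir = (cos 345°, sin 345°) = (0.9659, -0.2588); from cell (2,6)
  next x-line at t=0.8696, next y-line at t=1.3137; Δt_x=1.0353, Δt_y=3.8637
    x: enter (3,6) at t=0.8696
    y: enter (3,5) at t=1.3137
    x: enter (4,5) at t=1.9049
    x: enter (5,5) at t=2.9402
    x: enter (6,5) at t=3.9755
    x: enter (7,5) at t=5.0107
    y: enter (7,4) at t=5.1774
    x: enter (8,4) at t=6.0460 ← occupied
  → r_2 = 6.0460
beam 3: φ=180°, α=75°
  dir = (cos 75°, sin 75°) = (0.2588, 0.9659); from cell (2,6)
  next x-line at t=3.2455, next y-line at t=0.6833; Δt_x=3.8637, Δt_y=1.0353
    y: enter (2,7) at t=0.6833 ← occupied
  → r_3 = 0.6833
beam 4: φ=270°, α=165°
  dir = (cos 165°, sin 165°) = (-0.9659, 0.2588); from cell (2,6)
  next x-line at t=0.1656, next y-line at t=2.5500; Δt_x=1.0353, Δt_y=3.8637
    x: enter (1,6) at t=0.1656
    x: enter (0,6) at t=1.2009 ← occupied
  → r_4 = 1.2009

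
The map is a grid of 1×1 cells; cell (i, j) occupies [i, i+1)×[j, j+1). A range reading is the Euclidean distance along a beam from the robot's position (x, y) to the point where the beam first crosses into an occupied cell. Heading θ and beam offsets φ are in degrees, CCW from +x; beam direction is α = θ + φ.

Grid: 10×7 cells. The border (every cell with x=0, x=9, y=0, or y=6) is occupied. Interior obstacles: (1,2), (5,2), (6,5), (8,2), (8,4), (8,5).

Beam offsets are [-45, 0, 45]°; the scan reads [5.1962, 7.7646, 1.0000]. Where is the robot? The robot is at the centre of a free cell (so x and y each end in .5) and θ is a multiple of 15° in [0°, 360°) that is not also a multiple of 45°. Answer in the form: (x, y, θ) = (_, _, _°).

(x, y, θ) = (1.5, 5.5, 345°)

The pose lattice has 34·16 = 544 candidates. Test each by forward raycasting.
  (7.5, 1.5, 15°): beam 1 = 1.0000 ≠ 5.1962 ✗
  (8.5, 3.5, 30°): beam 1 = 0.5176 ≠ 5.1962 ✗
  (4.5, 5.5, 60°): beam 1 = 1.5529 ≠ 5.1962 ✗
  (7.5, 4.5, 345°): beam 1 = 1.7321 ≠ 5.1962 ✗
  …
  (1.5, 5.5, 345°): r_1=5.1962, r_2=7.7646, r_3=1.0000 — all match ✓
Only this pose fits every beam.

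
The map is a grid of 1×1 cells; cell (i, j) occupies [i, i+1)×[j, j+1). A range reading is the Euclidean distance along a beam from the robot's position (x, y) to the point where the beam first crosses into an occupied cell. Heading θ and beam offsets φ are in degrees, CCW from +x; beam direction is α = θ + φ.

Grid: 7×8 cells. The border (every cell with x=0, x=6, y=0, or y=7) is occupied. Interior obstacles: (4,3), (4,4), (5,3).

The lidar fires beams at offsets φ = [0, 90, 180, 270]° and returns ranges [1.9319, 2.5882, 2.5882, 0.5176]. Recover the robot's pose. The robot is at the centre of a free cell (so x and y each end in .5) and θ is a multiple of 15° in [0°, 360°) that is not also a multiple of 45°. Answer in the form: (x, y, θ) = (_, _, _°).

(x, y, θ) = (1.5, 4.5, 255°)

Candidates: 27 free-cell centres × 16 headings = 432 poses. Raycast each; keep the one whose scan matches to 4 dp.
  (3.5, 6.5, 240°): beam 1 = 5.0000 ≠ 1.9319 ✗
  (5.5, 1.5, 60°): beam 1 = 1.0000 ≠ 1.9319 ✗
  (3.5, 6.5, 255°): beam 1 = 5.6940 ≠ 1.9319 ✗
  (4.5, 2.5, 285°): beam 1 = 1.5529 ≠ 1.9319 ✗
  …
  (1.5, 4.5, 255°): r_1=1.9319, r_2=2.5882, r_3=2.5882, r_4=0.5176 — all match ✓
Only this pose fits every beam.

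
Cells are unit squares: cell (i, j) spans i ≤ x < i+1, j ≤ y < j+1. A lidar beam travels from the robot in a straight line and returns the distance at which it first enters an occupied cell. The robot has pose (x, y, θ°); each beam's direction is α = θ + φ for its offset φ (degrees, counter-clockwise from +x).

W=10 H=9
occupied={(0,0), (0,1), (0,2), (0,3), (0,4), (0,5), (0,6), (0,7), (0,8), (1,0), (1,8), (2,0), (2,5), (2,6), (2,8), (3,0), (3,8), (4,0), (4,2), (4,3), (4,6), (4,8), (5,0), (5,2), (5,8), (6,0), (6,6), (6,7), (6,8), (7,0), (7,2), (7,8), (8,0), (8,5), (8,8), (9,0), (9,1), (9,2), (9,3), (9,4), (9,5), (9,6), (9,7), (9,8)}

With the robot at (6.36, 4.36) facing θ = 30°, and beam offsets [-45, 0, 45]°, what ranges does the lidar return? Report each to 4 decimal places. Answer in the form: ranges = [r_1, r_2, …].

beam 1: φ=-45°, α=345°
  direction (0.9659, -0.2588); cell (6,4); t to first gridline: x 0.6626, y 1.3909 (then +1.0353 / +3.8637)
    (7,4) via x @ 0.6626
    (7,3) via y @ 1.3909
    (8,3) via x @ 1.6979
    (9,3) via x @ 2.7331  # hit
  → r_1 = 2.7331
beam 2: φ=0°, α=30°
  direction (0.8660, 0.5000); cell (6,4); t to first gridline: x 0.7390, y 1.2800 (then +1.1547 / +2.0000)
    (7,4) via x @ 0.7390
    (7,5) via y @ 1.2800
    (8,5) via x @ 1.8937  # hit
  → r_2 = 1.8937
beam 3: φ=45°, α=75°
  direction (0.2588, 0.9659); cell (6,4); t to first gridline: x 2.4728, y 0.6626 (then +3.8637 / +1.0353)
    (6,5) via y @ 0.6626
    (6,6) via y @ 1.6979  # hit
  → r_3 = 1.6979

ranges = [2.7331, 1.8937, 1.6979]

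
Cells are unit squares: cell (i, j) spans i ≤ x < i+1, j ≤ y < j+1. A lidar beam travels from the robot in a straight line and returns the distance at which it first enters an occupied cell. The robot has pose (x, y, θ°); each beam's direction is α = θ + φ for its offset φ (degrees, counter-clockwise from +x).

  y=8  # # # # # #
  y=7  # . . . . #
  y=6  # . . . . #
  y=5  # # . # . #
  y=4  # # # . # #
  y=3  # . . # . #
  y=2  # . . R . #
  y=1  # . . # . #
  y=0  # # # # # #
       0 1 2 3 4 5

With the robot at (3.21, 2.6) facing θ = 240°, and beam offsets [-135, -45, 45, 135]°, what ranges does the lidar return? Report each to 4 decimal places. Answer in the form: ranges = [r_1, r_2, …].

ranges = [0.4141, 2.2880, 0.6212, 1.8531]

beam 1: φ=-135°, α=105°
  d=(-0.2588,0.9659)  start (3,2)  tX=0.8114 tY=0.4141  stride 1/|dx|=3.8637 1/|dy|=1.0353
    cross y-line → (3,3), t=0.4141 (wall)
  → r_1 = 0.4141
beam 2: φ=-45°, α=195°
  d=(-0.9659,-0.2588)  start (3,2)  tX=0.2174 tY=2.3182  stride 1/|dx|=1.0353 1/|dy|=3.8637
    cross x-line → (2,2), t=0.2174
    cross x-line → (1,2), t=1.2527
    cross x-line → (0,2), t=2.2880 (wall)
  → r_2 = 2.2880
beam 3: φ=45°, α=285°
  d=(0.2588,-0.9659)  start (3,2)  tX=3.0523 tY=0.6212  stride 1/|dx|=3.8637 1/|dy|=1.0353
    cross y-line → (3,1), t=0.6212 (wall)
  → r_3 = 0.6212
beam 4: φ=135°, α=15°
  d=(0.9659,0.2588)  start (3,2)  tX=0.8179 tY=1.5455  stride 1/|dx|=1.0353 1/|dy|=3.8637
    cross x-line → (4,2), t=0.8179
    cross y-line → (4,3), t=1.5455
    cross x-line → (5,3), t=1.8531 (wall)
  → r_4 = 1.8531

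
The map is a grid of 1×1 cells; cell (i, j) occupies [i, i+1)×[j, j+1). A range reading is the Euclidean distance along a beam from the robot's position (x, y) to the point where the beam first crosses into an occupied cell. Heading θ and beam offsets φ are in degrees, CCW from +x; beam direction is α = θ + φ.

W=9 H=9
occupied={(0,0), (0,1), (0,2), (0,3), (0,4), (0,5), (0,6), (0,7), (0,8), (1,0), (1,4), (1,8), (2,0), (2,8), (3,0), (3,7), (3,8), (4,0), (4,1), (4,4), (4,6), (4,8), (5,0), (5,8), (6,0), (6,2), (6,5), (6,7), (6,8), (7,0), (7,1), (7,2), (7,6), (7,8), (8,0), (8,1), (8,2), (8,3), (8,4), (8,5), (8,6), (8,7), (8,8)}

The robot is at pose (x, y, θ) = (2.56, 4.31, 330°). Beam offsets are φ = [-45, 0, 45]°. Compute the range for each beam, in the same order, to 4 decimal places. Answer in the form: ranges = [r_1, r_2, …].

ranges = [3.4268, 3.9722, 1.4908]

beam 1: φ=-45°, α=285°
  d=(0.2588,-0.9659)  start (2,4)  tX=1.7000 tY=0.3209  stride 1/|dx|=3.8637 1/|dy|=1.0353
    cross y-line → (2,3), t=0.3209
    cross y-line → (2,2), t=1.3562
    cross x-line → (3,2), t=1.7000
    cross y-line → (3,1), t=2.3915
    cross y-line → (3,0), t=3.4268 (wall)
  → r_1 = 3.4268
beam 2: φ=0°, α=330°
  d=(0.8660,-0.5000)  start (2,4)  tX=0.5081 tY=0.6200  stride 1/|dx|=1.1547 1/|dy|=2.0000
    cross x-line → (3,4), t=0.5081
    cross y-line → (3,3), t=0.6200
    cross x-line → (4,3), t=1.6628
    cross y-line → (4,2), t=2.6200
    cross x-line → (5,2), t=2.8175
    cross x-line → (6,2), t=3.9722 (wall)
  → r_2 = 3.9722
beam 3: φ=45°, α=15°
  d=(0.9659,0.2588)  start (2,4)  tX=0.4555 tY=2.6660  stride 1/|dx|=1.0353 1/|dy|=3.8637
    cross x-line → (3,4), t=0.4555
    cross x-line → (4,4), t=1.4908 (wall)
  → r_3 = 1.4908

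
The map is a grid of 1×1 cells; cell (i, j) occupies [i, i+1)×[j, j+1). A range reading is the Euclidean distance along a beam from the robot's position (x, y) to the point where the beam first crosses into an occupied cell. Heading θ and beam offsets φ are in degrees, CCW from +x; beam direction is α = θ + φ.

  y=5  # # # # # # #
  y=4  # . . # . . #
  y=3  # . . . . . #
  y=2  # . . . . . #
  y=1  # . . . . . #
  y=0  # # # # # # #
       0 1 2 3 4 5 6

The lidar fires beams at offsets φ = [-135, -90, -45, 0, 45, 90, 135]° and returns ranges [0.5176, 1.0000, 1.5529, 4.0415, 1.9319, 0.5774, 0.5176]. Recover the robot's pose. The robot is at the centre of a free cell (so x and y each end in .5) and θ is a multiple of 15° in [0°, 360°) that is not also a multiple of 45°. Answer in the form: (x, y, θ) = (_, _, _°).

The pose lattice has 19·16 = 304 candidates. Test each by forward raycasting.
  (4.5, 2.5, 120°): beam 1 = 1.5529 ≠ 0.5176 ✗
  (4.5, 3.5, 285°): beam 1 = 1.0000 ≠ 0.5176 ✗
  (1.5, 1.5, 330°): beam 2 = 0.5774 ≠ 1.0000 ✗
  …
  (5.5, 4.5, 240°): r_1=0.5176, r_2=1.0000, r_3=1.5529, r_4=4.0415, r_5=1.9319, r_6=0.5774, r_7=0.5176 — all match ✓
No second candidate reproduces the full scan.

(x, y, θ) = (5.5, 4.5, 240°)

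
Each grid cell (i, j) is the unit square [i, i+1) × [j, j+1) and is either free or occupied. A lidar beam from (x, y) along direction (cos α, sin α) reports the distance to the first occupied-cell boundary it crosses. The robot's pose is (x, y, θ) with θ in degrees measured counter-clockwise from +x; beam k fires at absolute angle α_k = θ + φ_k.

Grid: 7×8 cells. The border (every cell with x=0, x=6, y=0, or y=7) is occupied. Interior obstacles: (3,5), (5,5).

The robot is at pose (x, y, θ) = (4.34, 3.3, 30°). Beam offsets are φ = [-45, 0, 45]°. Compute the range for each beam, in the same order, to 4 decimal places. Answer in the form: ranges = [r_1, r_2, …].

beam 1: φ=-45°, α=345°
  dir = (cos 345°, sin 345°) = (0.9659, -0.2588); from cell (4,3)
  next x-line at t=0.6833, next y-line at t=1.1591; Δt_x=1.0353, Δt_y=3.8637
    x: enter (5,3) at t=0.6833
    y: enter (5,2) at t=1.1591
    x: enter (6,2) at t=1.7186 ← occupied
  → r_1 = 1.7186
beam 2: φ=0°, α=30°
  dir = (cos 30°, sin 30°) = (0.8660, 0.5000); from cell (4,3)
  next x-line at t=0.7621, next y-line at t=1.4000; Δt_x=1.1547, Δt_y=2.0000
    x: enter (5,3) at t=0.7621
    y: enter (5,4) at t=1.4000
    x: enter (6,4) at t=1.9168 ← occupied
  → r_2 = 1.9168
beam 3: φ=45°, α=75°
  dir = (cos 75°, sin 75°) = (0.2588, 0.9659); from cell (4,3)
  next x-line at t=2.5500, next y-line at t=0.7247; Δt_x=3.8637, Δt_y=1.0353
    y: enter (4,4) at t=0.7247
    y: enter (4,5) at t=1.7600
    x: enter (5,5) at t=2.5500 ← occupied
  → r_3 = 2.5500

ranges = [1.7186, 1.9168, 2.5500]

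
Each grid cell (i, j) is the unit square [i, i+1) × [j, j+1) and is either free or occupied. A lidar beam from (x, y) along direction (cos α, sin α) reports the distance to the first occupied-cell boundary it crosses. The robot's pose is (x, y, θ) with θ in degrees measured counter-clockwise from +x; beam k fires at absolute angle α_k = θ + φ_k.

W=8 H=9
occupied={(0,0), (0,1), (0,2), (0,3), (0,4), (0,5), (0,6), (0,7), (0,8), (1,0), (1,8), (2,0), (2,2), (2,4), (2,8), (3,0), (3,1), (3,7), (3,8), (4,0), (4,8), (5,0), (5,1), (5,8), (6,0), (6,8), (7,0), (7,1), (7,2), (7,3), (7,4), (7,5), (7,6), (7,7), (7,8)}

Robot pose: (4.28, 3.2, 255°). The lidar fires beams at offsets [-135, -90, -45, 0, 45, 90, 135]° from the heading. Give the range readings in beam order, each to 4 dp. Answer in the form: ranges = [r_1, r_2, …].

beam 1: φ=-135°, α=120°
  direction (-0.5000, 0.8660); cell (4,3); t to first gridline: x 0.5600, y 0.9238 (then +2.0000 / +1.1547)
    (3,3) via x @ 0.5600
    (3,4) via y @ 0.9238
    (3,5) via y @ 2.0785
    (2,5) via x @ 2.5600
    (2,6) via y @ 3.2332
    (2,7) via y @ 4.3879
    (1,7) via x @ 4.5600
    (1,8) via y @ 5.5426  # hit
  → r_1 = 5.5426
beam 2: φ=-90°, α=165°
  direction (-0.9659, 0.2588); cell (4,3); t to first gridline: x 0.2899, y 3.0910 (then +1.0353 / +3.8637)
    (3,3) via x @ 0.2899
    (2,3) via x @ 1.3252
    (1,3) via x @ 2.3604
    (1,4) via y @ 3.0910
    (0,4) via x @ 3.3957  # hit
  → r_2 = 3.3957
beam 3: φ=-45°, α=210°
  direction (-0.8660, -0.5000); cell (4,3); t to first gridline: x 0.3233, y 0.4000 (then +1.1547 / +2.0000)
    (3,3) via x @ 0.3233
    (3,2) via y @ 0.4000
    (2,2) via x @ 1.4780  # hit
  → r_3 = 1.4780
beam 4: φ=0°, α=255°
  direction (-0.2588, -0.9659); cell (4,3); t to first gridline: x 1.0818, y 0.2071 (then +3.8637 / +1.0353)
    (4,2) via y @ 0.2071
    (3,2) via x @ 1.0818
    (3,1) via y @ 1.2423  # hit
  → r_4 = 1.2423
beam 5: φ=45°, α=300°
  direction (0.5000, -0.8660); cell (4,3); t to first gridline: x 1.4400, y 0.2309 (then +2.0000 / +1.1547)
    (4,2) via y @ 0.2309
    (4,1) via y @ 1.3856
    (5,1) via x @ 1.4400  # hit
  → r_5 = 1.4400
beam 6: φ=90°, α=345°
  direction (0.9659, -0.2588); cell (4,3); t to first gridline: x 0.7454, y 0.7727 (then +1.0353 / +3.8637)
    (5,3) via x @ 0.7454
    (5,2) via y @ 0.7727
    (6,2) via x @ 1.7807
    (7,2) via x @ 2.8160  # hit
  → r_6 = 2.8160
beam 7: φ=135°, α=30°
  direction (0.8660, 0.5000); cell (4,3); t to first gridline: x 0.8314, y 1.6000 (then +1.1547 / +2.0000)
    (5,3) via x @ 0.8314
    (5,4) via y @ 1.6000
    (6,4) via x @ 1.9861
    (7,4) via x @ 3.1408  # hit
  → r_7 = 3.1408

ranges = [5.5426, 3.3957, 1.4780, 1.2423, 1.4400, 2.8160, 3.1408]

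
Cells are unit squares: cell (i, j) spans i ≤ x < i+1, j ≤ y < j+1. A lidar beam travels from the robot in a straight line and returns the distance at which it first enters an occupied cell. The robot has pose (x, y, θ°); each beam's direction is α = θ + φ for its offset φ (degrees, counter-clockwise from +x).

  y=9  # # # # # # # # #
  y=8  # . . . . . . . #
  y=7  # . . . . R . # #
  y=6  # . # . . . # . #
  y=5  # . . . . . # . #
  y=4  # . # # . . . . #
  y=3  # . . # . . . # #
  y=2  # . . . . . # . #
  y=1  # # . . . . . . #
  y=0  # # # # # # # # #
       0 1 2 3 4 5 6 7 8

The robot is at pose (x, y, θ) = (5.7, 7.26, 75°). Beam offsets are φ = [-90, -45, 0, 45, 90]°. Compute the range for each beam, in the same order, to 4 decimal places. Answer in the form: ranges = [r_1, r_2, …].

beam 1: φ=-90°, α=345°
  dir = (cos 345°, sin 345°) = (0.9659, -0.2588); from cell (5,7)
  next x-line at t=0.3106, next y-line at t=1.0046; Δt_x=1.0353, Δt_y=3.8637
    x: enter (6,7) at t=0.3106
    y: enter (6,6) at t=1.0046 ← occupied
  → r_1 = 1.0046
beam 2: φ=-45°, α=30°
  dir = (cos 30°, sin 30°) = (0.8660, 0.5000); from cell (5,7)
  next x-line at t=0.3464, next y-line at t=1.4800; Δt_x=1.1547, Δt_y=2.0000
    x: enter (6,7) at t=0.3464
    y: enter (6,8) at t=1.4800
    x: enter (7,8) at t=1.5011
    x: enter (8,8) at t=2.6558 ← occupied
  → r_2 = 2.6558
beam 3: φ=0°, α=75°
  dir = (cos 75°, sin 75°) = (0.2588, 0.9659); from cell (5,7)
  next x-line at t=1.1591, next y-line at t=0.7661; Δt_x=3.8637, Δt_y=1.0353
    y: enter (5,8) at t=0.7661
    x: enter (6,8) at t=1.1591
    y: enter (6,9) at t=1.8014 ← occupied
  → r_3 = 1.8014
beam 4: φ=45°, α=120°
  dir = (cos 120°, sin 120°) = (-0.5000, 0.8660); from cell (5,7)
  next x-line at t=1.4000, next y-line at t=0.8545; Δt_x=2.0000, Δt_y=1.1547
    y: enter (5,8) at t=0.8545
    x: enter (4,8) at t=1.4000
    y: enter (4,9) at t=2.0092 ← occupied
  → r_4 = 2.0092
beam 5: φ=90°, α=165°
  dir = (cos 165°, sin 165°) = (-0.9659, 0.2588); from cell (5,7)
  next x-line at t=0.7247, next y-line at t=2.8591; Δt_x=1.0353, Δt_y=3.8637
    x: enter (4,7) at t=0.7247
    x: enter (3,7) at t=1.7600
    x: enter (2,7) at t=2.7952
    y: enter (2,8) at t=2.8591
    x: enter (1,8) at t=3.8305
    x: enter (0,8) at t=4.8658 ← occupied
  → r_5 = 4.8658

ranges = [1.0046, 2.6558, 1.8014, 2.0092, 4.8658]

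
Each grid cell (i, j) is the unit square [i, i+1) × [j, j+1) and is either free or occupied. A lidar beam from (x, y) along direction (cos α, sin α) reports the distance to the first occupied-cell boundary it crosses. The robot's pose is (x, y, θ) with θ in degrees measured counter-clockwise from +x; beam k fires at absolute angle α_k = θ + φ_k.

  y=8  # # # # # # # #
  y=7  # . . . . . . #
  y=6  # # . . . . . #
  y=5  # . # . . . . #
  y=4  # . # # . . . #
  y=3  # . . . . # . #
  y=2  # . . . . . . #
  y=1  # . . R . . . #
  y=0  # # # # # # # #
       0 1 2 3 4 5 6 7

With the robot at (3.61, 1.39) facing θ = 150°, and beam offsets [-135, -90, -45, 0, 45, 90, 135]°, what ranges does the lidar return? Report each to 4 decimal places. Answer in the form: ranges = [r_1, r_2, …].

ranges = [3.5096, 2.7800, 2.7021, 3.0138, 1.5068, 0.4503, 0.4038]

beam 1: φ=-135°, α=15°
  direction (0.9659, 0.2588); cell (3,1); t to first gridline: x 0.4038, y 2.3569 (then +1.0353 / +3.8637)
    (4,1) via x @ 0.4038
    (5,1) via x @ 1.4390
    (5,2) via y @ 2.3569
    (6,2) via x @ 2.4743
    (7,2) via x @ 3.5096  # hit
  → r_1 = 3.5096
beam 2: φ=-90°, α=60°
  direction (0.5000, 0.8660); cell (3,1); t to first gridline: x 0.7800, y 0.7044 (then +2.0000 / +1.1547)
    (3,2) via y @ 0.7044
    (4,2) via x @ 0.7800
    (4,3) via y @ 1.8591
    (5,3) via x @ 2.7800  # hit
  → r_2 = 2.7800
beam 3: φ=-45°, α=105°
  direction (-0.2588, 0.9659); cell (3,1); t to first gridline: x 2.3569, y 0.6315 (then +3.8637 / +1.0353)
    (3,2) via y @ 0.6315
    (3,3) via y @ 1.6668
    (2,3) via x @ 2.3569
    (2,4) via y @ 2.7021  # hit
  → r_3 = 2.7021
beam 4: φ=0°, α=150°
  direction (-0.8660, 0.5000); cell (3,1); t to first gridline: x 0.7044, y 1.2200 (then +1.1547 / +2.0000)
    (2,1) via x @ 0.7044
    (2,2) via y @ 1.2200
    (1,2) via x @ 1.8591
    (0,2) via x @ 3.0138  # hit
  → r_4 = 3.0138
beam 5: φ=45°, α=195°
  direction (-0.9659, -0.2588); cell (3,1); t to first gridline: x 0.6315, y 1.5068 (then +1.0353 / +3.8637)
    (2,1) via x @ 0.6315
    (2,0) via y @ 1.5068  # hit
  → r_5 = 1.5068
beam 6: φ=90°, α=240°
  direction (-0.5000, -0.8660); cell (3,1); t to first gridline: x 1.2200, y 0.4503 (then +2.0000 / +1.1547)
    (3,0) via y @ 0.4503  # hit
  → r_6 = 0.4503
beam 7: φ=135°, α=285°
  direction (0.2588, -0.9659); cell (3,1); t to first gridline: x 1.5068, y 0.4038 (then +3.8637 / +1.0353)
    (3,0) via y @ 0.4038  # hit
  → r_7 = 0.4038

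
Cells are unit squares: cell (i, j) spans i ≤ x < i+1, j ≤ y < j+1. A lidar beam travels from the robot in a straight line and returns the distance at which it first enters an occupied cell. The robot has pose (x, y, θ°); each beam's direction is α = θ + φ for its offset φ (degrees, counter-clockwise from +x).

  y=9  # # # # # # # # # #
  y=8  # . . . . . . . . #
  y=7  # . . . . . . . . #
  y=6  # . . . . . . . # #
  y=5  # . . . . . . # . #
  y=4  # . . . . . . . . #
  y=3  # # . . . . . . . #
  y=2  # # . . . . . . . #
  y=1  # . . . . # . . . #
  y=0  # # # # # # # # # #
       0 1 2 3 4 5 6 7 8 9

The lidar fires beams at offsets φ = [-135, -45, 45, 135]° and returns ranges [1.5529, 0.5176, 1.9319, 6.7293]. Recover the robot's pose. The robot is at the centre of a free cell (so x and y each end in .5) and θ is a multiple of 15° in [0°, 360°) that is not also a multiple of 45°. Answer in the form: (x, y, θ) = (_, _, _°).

Enumerate (i+0.5, j+0.5, θ) over the 59 free cells and 16 admissible headings. For each, cast all 4 beams and compare to the given ranges.
  (7.5, 7.5, 60°): beam 2 = 1.5529 ≠ 0.5176 ✗
  (8.5, 5.5, 300°): beam 1 = 0.5176 ≠ 1.5529 ✗
  (3.5, 3.5, 300°): beam 2 = 2.5882 ≠ 0.5176 ✗
  …
  (7.5, 8.5, 120°): r_1=1.5529, r_2=0.5176, r_3=1.9319, r_4=6.7293 — all match ✓
No second candidate reproduces the full scan.

(x, y, θ) = (7.5, 8.5, 120°)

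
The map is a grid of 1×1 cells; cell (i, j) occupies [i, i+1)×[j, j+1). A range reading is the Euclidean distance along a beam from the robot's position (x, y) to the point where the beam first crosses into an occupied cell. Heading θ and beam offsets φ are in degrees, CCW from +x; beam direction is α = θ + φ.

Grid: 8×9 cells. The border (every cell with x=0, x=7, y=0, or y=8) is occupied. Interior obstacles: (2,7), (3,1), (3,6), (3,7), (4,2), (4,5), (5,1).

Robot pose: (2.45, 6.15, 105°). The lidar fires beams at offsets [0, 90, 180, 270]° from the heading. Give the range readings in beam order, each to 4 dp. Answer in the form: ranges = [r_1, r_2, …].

ranges = [0.8800, 1.5012, 4.2964, 0.5694]

beam 1: φ=0°, α=105°
  direction (-0.2588, 0.9659); cell (2,6); t to first gridline: x 1.7387, y 0.8800 (then +3.8637 / +1.0353)
    (2,7) via y @ 0.8800  # hit
  → r_1 = 0.8800
beam 2: φ=90°, α=195°
  direction (-0.9659, -0.2588); cell (2,6); t to first gridline: x 0.4659, y 0.5796 (then +1.0353 / +3.8637)
    (1,6) via x @ 0.4659
    (1,5) via y @ 0.5796
    (0,5) via x @ 1.5012  # hit
  → r_2 = 1.5012
beam 3: φ=180°, α=285°
  direction (0.2588, -0.9659); cell (2,6); t to first gridline: x 2.1250, y 0.1553 (then +3.8637 / +1.0353)
    (2,5) via y @ 0.1553
    (2,4) via y @ 1.1906
    (3,4) via x @ 2.1250
    (3,3) via y @ 2.2258
    (3,2) via y @ 3.2611
    (3,1) via y @ 4.2964  # hit
  → r_3 = 4.2964
beam 4: φ=270°, α=15°
  direction (0.9659, 0.2588); cell (2,6); t to first gridline: x 0.5694, y 3.2841 (then +1.0353 / +3.8637)
    (3,6) via x @ 0.5694  # hit
  → r_4 = 0.5694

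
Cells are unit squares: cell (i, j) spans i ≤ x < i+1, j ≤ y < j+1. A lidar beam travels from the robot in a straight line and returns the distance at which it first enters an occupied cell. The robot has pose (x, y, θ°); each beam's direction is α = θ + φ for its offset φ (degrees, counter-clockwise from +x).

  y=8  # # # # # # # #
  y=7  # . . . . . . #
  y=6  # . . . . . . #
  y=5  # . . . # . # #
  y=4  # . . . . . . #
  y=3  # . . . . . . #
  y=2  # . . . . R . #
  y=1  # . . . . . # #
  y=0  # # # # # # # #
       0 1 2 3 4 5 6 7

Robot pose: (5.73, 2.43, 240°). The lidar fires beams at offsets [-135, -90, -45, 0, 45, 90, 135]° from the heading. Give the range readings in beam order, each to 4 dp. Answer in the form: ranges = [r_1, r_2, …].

beam 1: φ=-135°, α=105°
  d=(-0.2588,0.9659)  start (5,2)  tX=2.8205 tY=0.5901  stride 1/|dx|=3.8637 1/|dy|=1.0353
    cross y-line → (5,3), t=0.5901
    cross y-line → (5,4), t=1.6254
    cross y-line → (5,5), t=2.6607
    cross x-line → (4,5), t=2.8205 (wall)
  → r_1 = 2.8205
beam 2: φ=-90°, α=150°
  d=(-0.8660,0.5000)  start (5,2)  tX=0.8429 tY=1.1400  stride 1/|dx|=1.1547 1/|dy|=2.0000
    cross x-line → (4,2), t=0.8429
    cross y-line → (4,3), t=1.1400
    cross x-line → (3,3), t=1.9976
    cross y-line → (3,4), t=3.1400
    cross x-line → (2,4), t=3.1523
    cross x-line → (1,4), t=4.3070
    cross y-line → (1,5), t=5.1400
    cross x-line → (0,5), t=5.4617 (wall)
  → r_2 = 5.4617
beam 3: φ=-45°, α=195°
  d=(-0.9659,-0.2588)  start (5,2)  tX=0.7558 tY=1.6614  stride 1/|dx|=1.0353 1/|dy|=3.8637
    cross x-line → (4,2), t=0.7558
    cross y-line → (4,1), t=1.6614
    cross x-line → (3,1), t=1.7910
    cross x-line → (2,1), t=2.8263
    cross x-line → (1,1), t=3.8616
    cross x-line → (0,1), t=4.8969 (wall)
  → r_3 = 4.8969
beam 4: φ=0°, α=240°
  d=(-0.5000,-0.8660)  start (5,2)  tX=1.4600 tY=0.4965  stride 1/|dx|=2.0000 1/|dy|=1.1547
    cross y-line → (5,1), t=0.4965
    cross x-line → (4,1), t=1.4600
    cross y-line → (4,0), t=1.6512 (wall)
  → r_4 = 1.6512
beam 5: φ=45°, α=285°
  d=(0.2588,-0.9659)  start (5,2)  tX=1.0432 tY=0.4452  stride 1/|dx|=3.8637 1/|dy|=1.0353
    cross y-line → (5,1), t=0.4452
    cross x-line → (6,1), t=1.0432 (wall)
  → r_5 = 1.0432
beam 6: φ=90°, α=330°
  d=(0.8660,-0.5000)  start (5,2)  tX=0.3118 tY=0.8600  stride 1/|dx|=1.1547 1/|dy|=2.0000
    cross x-line → (6,2), t=0.3118
    cross y-line → (6,1), t=0.8600 (wall)
  → r_6 = 0.8600
beam 7: φ=135°, α=15°
  d=(0.9659,0.2588)  start (5,2)  tX=0.2795 tY=2.2023  stride 1/|dx|=1.0353 1/|dy|=3.8637
    cross x-line → (6,2), t=0.2795
    cross x-line → (7,2), t=1.3148 (wall)
  → r_7 = 1.3148

ranges = [2.8205, 5.4617, 4.8969, 1.6512, 1.0432, 0.8600, 1.3148]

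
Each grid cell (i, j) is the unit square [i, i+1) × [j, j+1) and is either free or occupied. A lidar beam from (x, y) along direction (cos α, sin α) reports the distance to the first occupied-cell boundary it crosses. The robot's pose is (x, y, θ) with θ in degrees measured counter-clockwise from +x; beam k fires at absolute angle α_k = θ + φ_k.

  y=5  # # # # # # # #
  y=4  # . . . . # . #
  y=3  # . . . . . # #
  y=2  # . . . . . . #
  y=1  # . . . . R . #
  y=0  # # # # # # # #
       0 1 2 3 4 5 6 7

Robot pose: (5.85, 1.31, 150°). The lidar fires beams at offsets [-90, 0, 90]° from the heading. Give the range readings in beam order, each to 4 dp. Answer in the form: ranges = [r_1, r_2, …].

beam 1: φ=-90°, α=60°
  d=(0.5000,0.8660)  start (5,1)  tX=0.3000 tY=0.7967  stride 1/|dx|=2.0000 1/|dy|=1.1547
    cross x-line → (6,1), t=0.3000
    cross y-line → (6,2), t=0.7967
    cross y-line → (6,3), t=1.9514 (wall)
  → r_1 = 1.9514
beam 2: φ=0°, α=150°
  d=(-0.8660,0.5000)  start (5,1)  tX=0.9815 tY=1.3800  stride 1/|dx|=1.1547 1/|dy|=2.0000
    cross x-line → (4,1), t=0.9815
    cross y-line → (4,2), t=1.3800
    cross x-line → (3,2), t=2.1362
    cross x-line → (2,2), t=3.2909
    cross y-line → (2,3), t=3.3800
    cross x-line → (1,3), t=4.4456
    cross y-line → (1,4), t=5.3800
    cross x-line → (0,4), t=5.6003 (wall)
  → r_2 = 5.6003
beam 3: φ=90°, α=240°
  d=(-0.5000,-0.8660)  start (5,1)  tX=1.7000 tY=0.3580  stride 1/|dx|=2.0000 1/|dy|=1.1547
    cross y-line → (5,0), t=0.3580 (wall)
  → r_3 = 0.3580

ranges = [1.9514, 5.6003, 0.3580]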